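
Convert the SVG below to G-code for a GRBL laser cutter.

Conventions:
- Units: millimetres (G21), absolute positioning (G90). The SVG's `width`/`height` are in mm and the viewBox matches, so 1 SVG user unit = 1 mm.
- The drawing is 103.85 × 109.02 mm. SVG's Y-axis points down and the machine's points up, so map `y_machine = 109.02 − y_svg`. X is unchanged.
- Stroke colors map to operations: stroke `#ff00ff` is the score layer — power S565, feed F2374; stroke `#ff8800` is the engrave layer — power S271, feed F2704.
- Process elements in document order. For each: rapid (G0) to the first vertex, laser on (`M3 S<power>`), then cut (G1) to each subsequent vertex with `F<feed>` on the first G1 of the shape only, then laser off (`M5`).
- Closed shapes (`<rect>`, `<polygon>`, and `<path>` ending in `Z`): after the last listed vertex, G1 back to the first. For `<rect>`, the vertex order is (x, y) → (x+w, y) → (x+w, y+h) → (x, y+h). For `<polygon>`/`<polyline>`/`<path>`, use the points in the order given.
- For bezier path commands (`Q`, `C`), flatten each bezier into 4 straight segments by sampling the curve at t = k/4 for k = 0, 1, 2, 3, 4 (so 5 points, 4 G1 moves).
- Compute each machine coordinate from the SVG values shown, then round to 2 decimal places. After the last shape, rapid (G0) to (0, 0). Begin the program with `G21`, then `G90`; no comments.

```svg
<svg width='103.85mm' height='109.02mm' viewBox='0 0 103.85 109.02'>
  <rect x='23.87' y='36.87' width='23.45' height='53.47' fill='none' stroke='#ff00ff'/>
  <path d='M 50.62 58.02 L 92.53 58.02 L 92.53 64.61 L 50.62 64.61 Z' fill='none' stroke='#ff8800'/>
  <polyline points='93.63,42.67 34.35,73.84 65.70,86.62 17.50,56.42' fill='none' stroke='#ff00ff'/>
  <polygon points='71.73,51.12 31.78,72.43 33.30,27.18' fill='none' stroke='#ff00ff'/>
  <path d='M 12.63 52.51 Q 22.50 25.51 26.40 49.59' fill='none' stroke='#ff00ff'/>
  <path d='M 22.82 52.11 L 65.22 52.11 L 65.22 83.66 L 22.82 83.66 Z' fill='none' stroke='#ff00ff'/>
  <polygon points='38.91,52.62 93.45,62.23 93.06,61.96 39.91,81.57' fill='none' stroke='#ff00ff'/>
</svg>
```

Since the viewBox matches the mm dimensions, user units are millimetres directly. The only transform is the Y-flip y_m = 109.02 − y_svg.

Shape 1 is a rectangle drawn with `<rect>`. Its stroke #ff00ff means score at S565, F2374. After flipping Y the toolpath is (23.87,72.15) → (47.32,72.15) → (47.32,18.68) → (23.87,18.68) → (23.87,72.15), returning to the start.

Shape 2 is a rectangle drawn with `<path>`. Its stroke #ff8800 means engrave at S271, F2704. After flipping Y the toolpath is (50.62,51.00) → (92.53,51.00) → (92.53,44.41) → (50.62,44.41) → (50.62,51.00), returning to the start.

Shape 3 is a open polyline drawn with `<polyline>`. Its stroke #ff00ff means score at S565, F2374. After flipping Y the toolpath is (93.63,66.35) → (34.35,35.18) → (65.70,22.40) → (17.50,52.60).

Shape 4 is a regular polygon drawn with `<polygon>`. Its stroke #ff00ff means score at S565, F2374. After flipping Y the toolpath is (71.73,57.90) → (31.78,36.59) → (33.30,81.84) → (71.73,57.90), returning to the start.

Shape 5 is a quadratic bezier drawn with `<path>`. Its stroke #ff00ff means score at S565, F2374. After flipping Y the toolpath is (12.63,56.51) → (17.19,66.82) → (21.01,70.74) → (24.08,68.28) → (26.40,59.43).

Shape 6 is a rectangle drawn with `<path>`. Its stroke #ff00ff means score at S565, F2374. After flipping Y the toolpath is (22.82,56.91) → (65.22,56.91) → (65.22,25.36) → (22.82,25.36) → (22.82,56.91), returning to the start.

Shape 7 is a closed polygon drawn with `<polygon>`. Its stroke #ff00ff means score at S565, F2374. After flipping Y the toolpath is (38.91,56.40) → (93.45,46.79) → (93.06,47.06) → (39.91,27.45) → (38.91,56.40), returning to the start.

G21
G90
G0 X23.87 Y72.15
M3 S565
G1 X47.32 Y72.15 F2374
G1 X47.32 Y18.68
G1 X23.87 Y18.68
G1 X23.87 Y72.15
M5
G0 X50.62 Y51.00
M3 S271
G1 X92.53 Y51.00 F2704
G1 X92.53 Y44.41
G1 X50.62 Y44.41
G1 X50.62 Y51.00
M5
G0 X93.63 Y66.35
M3 S565
G1 X34.35 Y35.18 F2374
G1 X65.70 Y22.40
G1 X17.50 Y52.60
M5
G0 X71.73 Y57.90
M3 S565
G1 X31.78 Y36.59 F2374
G1 X33.30 Y81.84
G1 X71.73 Y57.90
M5
G0 X12.63 Y56.51
M3 S565
G1 X17.19 Y66.82 F2374
G1 X21.01 Y70.74
G1 X24.08 Y68.28
G1 X26.40 Y59.43
M5
G0 X22.82 Y56.91
M3 S565
G1 X65.22 Y56.91 F2374
G1 X65.22 Y25.36
G1 X22.82 Y25.36
G1 X22.82 Y56.91
M5
G0 X38.91 Y56.40
M3 S565
G1 X93.45 Y46.79 F2374
G1 X93.06 Y47.06
G1 X39.91 Y27.45
G1 X38.91 Y56.40
M5
G0 X0.00 Y0.00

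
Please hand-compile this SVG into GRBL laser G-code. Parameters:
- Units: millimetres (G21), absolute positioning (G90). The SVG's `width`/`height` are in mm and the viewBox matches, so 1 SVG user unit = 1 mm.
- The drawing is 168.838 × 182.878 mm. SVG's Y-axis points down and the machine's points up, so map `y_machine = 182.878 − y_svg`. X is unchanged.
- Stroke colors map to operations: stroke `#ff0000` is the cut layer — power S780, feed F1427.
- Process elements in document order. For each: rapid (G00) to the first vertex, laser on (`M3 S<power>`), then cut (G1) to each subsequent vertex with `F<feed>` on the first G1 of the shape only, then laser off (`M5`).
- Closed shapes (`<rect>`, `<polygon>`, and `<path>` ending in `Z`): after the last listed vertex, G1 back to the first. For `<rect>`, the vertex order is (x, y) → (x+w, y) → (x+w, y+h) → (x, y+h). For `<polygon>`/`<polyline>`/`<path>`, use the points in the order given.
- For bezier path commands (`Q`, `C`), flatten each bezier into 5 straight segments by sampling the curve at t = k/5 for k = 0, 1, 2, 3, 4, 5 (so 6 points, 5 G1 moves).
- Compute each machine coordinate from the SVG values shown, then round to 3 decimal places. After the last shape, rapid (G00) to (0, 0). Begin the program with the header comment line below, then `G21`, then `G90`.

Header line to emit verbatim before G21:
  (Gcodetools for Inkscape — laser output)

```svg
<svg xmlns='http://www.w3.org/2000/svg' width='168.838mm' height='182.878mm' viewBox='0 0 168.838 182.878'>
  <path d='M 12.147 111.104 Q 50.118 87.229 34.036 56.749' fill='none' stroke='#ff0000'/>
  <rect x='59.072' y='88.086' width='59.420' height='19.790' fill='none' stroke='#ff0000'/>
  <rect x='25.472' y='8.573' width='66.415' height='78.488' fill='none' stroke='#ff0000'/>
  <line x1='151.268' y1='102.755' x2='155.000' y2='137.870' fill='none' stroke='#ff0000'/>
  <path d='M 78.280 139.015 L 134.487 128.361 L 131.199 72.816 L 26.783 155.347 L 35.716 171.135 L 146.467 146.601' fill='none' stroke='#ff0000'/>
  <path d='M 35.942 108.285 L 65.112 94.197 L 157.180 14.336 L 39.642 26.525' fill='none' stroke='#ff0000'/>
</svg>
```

viewBox `0 0 168.838 182.878` with mm width/height → 1 unit = 1 mm. Flip: y_m = 182.878 − y_svg.

**Shape 1** — `<path>` quadratic bezier, stroke `#ff0000` → cut (S780, F1427). Control points (SVG): P0=(12.147,111.104), P1=(50.118,87.229), P2=(34.036,56.749); sampled at t=k/5. Machine vertices: (12.147,71.774) → (25.173,81.588) → (33.875,91.931) → (38.253,102.802) → (38.307,114.201) → (34.036,126.129). Open path.

**Shape 2** — `<rect>` rectangle, stroke `#ff0000` → cut (S780, F1427). Machine vertices: (59.072,94.792) → (118.492,94.792) → (118.492,75.002) → (59.072,75.002) → (59.072,94.792). Closed: final G1 returns to the first vertex.

**Shape 3** — `<rect>` rectangle, stroke `#ff0000` → cut (S780, F1427). Machine vertices: (25.472,174.305) → (91.887,174.305) → (91.887,95.817) → (25.472,95.817) → (25.472,174.305). Closed: final G1 returns to the first vertex.

**Shape 4** — `<line>` line segment, stroke `#ff0000` → cut (S780, F1427). Machine vertices: (151.268,80.123) → (155.000,45.008). Open path.

**Shape 5** — `<path>` open polyline, stroke `#ff0000` → cut (S780, F1427). Machine vertices: (78.280,43.863) → (134.487,54.517) → (131.199,110.062) → (26.783,27.531) → (35.716,11.743) → (146.467,36.277). Open path.

**Shape 6** — `<path>` open polyline, stroke `#ff0000` → cut (S780, F1427). Machine vertices: (35.942,74.593) → (65.112,88.681) → (157.180,168.542) → (39.642,156.353). Open path.

(Gcodetools for Inkscape — laser output)
G21
G90
G00 X12.147 Y71.774
M3 S780
G1 X25.173 Y81.588 F1427
G1 X33.875 Y91.931
G1 X38.253 Y102.802
G1 X38.307 Y114.201
G1 X34.036 Y126.129
M5
G00 X59.072 Y94.792
M3 S780
G1 X118.492 Y94.792 F1427
G1 X118.492 Y75.002
G1 X59.072 Y75.002
G1 X59.072 Y94.792
M5
G00 X25.472 Y174.305
M3 S780
G1 X91.887 Y174.305 F1427
G1 X91.887 Y95.817
G1 X25.472 Y95.817
G1 X25.472 Y174.305
M5
G00 X151.268 Y80.123
M3 S780
G1 X155.000 Y45.008 F1427
M5
G00 X78.280 Y43.863
M3 S780
G1 X134.487 Y54.517 F1427
G1 X131.199 Y110.062
G1 X26.783 Y27.531
G1 X35.716 Y11.743
G1 X146.467 Y36.277
M5
G00 X35.942 Y74.593
M3 S780
G1 X65.112 Y88.681 F1427
G1 X157.180 Y168.542
G1 X39.642 Y156.353
M5
G00 X0.000 Y0.000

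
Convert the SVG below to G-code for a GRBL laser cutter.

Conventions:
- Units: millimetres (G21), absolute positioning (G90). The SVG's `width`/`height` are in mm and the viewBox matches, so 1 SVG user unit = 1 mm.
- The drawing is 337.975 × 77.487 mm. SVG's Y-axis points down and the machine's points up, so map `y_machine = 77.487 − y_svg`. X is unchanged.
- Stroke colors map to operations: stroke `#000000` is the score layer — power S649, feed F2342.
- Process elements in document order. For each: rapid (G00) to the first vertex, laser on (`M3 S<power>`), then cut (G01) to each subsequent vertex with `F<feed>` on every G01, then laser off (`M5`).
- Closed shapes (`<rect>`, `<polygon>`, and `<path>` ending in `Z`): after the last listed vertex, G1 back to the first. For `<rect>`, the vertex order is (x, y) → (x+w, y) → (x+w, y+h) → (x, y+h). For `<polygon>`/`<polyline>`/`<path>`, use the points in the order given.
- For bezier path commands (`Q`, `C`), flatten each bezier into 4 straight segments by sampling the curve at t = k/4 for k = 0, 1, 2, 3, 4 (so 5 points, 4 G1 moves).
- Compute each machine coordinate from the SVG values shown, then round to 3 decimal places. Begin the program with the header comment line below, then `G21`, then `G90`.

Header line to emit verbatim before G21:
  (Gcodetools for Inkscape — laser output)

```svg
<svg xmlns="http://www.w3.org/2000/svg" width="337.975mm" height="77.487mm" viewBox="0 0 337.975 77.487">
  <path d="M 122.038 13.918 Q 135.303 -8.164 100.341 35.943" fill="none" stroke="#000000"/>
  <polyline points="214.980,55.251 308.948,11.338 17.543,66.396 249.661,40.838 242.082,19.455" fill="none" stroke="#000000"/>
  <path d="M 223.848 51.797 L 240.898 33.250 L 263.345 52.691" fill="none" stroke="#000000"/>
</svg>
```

1 u = 1 mm; y_m = 77.487 − y.

[1] `<path>` quadratic bezier, #000000→score S649 F2342: (122.038,63.569) → (125.656,70.473) → (123.246,69.104) → (114.808,59.461) → (100.341,41.544)

[2] `<polyline>` open polyline, #000000→score S649 F2342: (214.980,22.236) → (308.948,66.149) → (17.543,11.091) → (249.661,36.649) → (242.082,58.032)

[3] `<path>` open polyline, #000000→score S649 F2342: (223.848,25.690) → (240.898,44.237) → (263.345,24.796)

(Gcodetools for Inkscape — laser output)
G21
G90
G00 X122.038 Y63.569
M3 S649
G01 X125.656 Y70.473 F2342
G01 X123.246 Y69.104 F2342
G01 X114.808 Y59.461 F2342
G01 X100.341 Y41.544 F2342
M5
G00 X214.980 Y22.236
M3 S649
G01 X308.948 Y66.149 F2342
G01 X17.543 Y11.091 F2342
G01 X249.661 Y36.649 F2342
G01 X242.082 Y58.032 F2342
M5
G00 X223.848 Y25.690
M3 S649
G01 X240.898 Y44.237 F2342
G01 X263.345 Y24.796 F2342
M5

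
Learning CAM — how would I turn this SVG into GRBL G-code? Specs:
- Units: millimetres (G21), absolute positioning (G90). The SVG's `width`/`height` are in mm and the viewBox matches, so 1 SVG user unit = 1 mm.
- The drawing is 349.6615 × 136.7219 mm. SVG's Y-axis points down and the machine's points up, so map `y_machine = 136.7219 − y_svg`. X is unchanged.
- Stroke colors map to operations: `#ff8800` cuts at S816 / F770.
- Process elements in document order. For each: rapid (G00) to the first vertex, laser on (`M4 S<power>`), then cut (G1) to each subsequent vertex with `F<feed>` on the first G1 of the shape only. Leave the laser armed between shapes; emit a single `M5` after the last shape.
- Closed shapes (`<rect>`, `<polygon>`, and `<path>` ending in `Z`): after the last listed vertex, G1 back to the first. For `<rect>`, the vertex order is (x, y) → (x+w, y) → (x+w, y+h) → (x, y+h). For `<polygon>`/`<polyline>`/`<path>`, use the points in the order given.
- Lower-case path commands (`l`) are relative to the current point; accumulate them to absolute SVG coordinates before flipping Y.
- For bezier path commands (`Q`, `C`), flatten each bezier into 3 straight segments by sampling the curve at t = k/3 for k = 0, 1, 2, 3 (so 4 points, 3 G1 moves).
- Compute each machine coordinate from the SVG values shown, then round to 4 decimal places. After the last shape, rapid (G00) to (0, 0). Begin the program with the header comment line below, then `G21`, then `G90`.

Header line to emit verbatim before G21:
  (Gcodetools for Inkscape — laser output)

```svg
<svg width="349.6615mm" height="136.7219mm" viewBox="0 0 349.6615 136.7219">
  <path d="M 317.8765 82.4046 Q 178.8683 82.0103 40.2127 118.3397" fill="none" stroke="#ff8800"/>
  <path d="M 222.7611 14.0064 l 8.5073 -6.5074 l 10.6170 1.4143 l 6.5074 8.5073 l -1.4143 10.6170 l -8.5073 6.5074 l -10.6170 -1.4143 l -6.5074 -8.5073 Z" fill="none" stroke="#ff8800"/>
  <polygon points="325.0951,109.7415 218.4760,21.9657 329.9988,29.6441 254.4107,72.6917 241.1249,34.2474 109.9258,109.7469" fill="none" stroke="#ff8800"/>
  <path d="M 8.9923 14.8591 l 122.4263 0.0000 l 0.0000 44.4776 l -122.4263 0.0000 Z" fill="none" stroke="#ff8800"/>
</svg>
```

1 u = 1 mm; y_m = 136.7219 − y.

[1] `<path>` quadratic bezier, #ff8800→cut S816 F770: (317.8765,54.3173) → (225.2435,50.4998) → (132.6889,38.5214) → (40.2127,18.3822)

[2] `<path>` regular polygon, #ff8800→cut S816 F770: (222.7611,122.7155) → (231.2684,129.2229) → (241.8854,127.8086) → (248.3928,119.3013) → (246.9785,108.6843) → (238.4712,102.1769) → (227.8542,103.5912) → (221.3468,112.0985) → (222.7611,122.7155) (closed)

[3] `<polygon>` closed polygon, #ff8800→cut S816 F770: (325.0951,26.9804) → (218.4760,114.7562) → (329.9988,107.0778) → (254.4107,64.0302) → (241.1249,102.4745) → (109.9258,26.9750) → (325.0951,26.9804) (closed)

[4] `<path>` rectangle, #ff8800→cut S816 F770: (8.9923,121.8628) → (131.4186,121.8628) → (131.4186,77.3852) → (8.9923,77.3852) → (8.9923,121.8628) (closed)

(Gcodetools for Inkscape — laser output)
G21
G90
G00 X317.8765 Y54.3173
M4 S816
G1 X225.2435 Y50.4998 F770
G1 X132.6889 Y38.5214
G1 X40.2127 Y18.3822
G00 X222.7611 Y122.7155
M4 S816
G1 X231.2684 Y129.2229 F770
G1 X241.8854 Y127.8086
G1 X248.3928 Y119.3013
G1 X246.9785 Y108.6843
G1 X238.4712 Y102.1769
G1 X227.8542 Y103.5912
G1 X221.3468 Y112.0985
G1 X222.7611 Y122.7155
G00 X325.0951 Y26.9804
M4 S816
G1 X218.4760 Y114.7562 F770
G1 X329.9988 Y107.0778
G1 X254.4107 Y64.0302
G1 X241.1249 Y102.4745
G1 X109.9258 Y26.9750
G1 X325.0951 Y26.9804
G00 X8.9923 Y121.8628
M4 S816
G1 X131.4186 Y121.8628 F770
G1 X131.4186 Y77.3852
G1 X8.9923 Y77.3852
G1 X8.9923 Y121.8628
M5
G00 X0.0000 Y0.0000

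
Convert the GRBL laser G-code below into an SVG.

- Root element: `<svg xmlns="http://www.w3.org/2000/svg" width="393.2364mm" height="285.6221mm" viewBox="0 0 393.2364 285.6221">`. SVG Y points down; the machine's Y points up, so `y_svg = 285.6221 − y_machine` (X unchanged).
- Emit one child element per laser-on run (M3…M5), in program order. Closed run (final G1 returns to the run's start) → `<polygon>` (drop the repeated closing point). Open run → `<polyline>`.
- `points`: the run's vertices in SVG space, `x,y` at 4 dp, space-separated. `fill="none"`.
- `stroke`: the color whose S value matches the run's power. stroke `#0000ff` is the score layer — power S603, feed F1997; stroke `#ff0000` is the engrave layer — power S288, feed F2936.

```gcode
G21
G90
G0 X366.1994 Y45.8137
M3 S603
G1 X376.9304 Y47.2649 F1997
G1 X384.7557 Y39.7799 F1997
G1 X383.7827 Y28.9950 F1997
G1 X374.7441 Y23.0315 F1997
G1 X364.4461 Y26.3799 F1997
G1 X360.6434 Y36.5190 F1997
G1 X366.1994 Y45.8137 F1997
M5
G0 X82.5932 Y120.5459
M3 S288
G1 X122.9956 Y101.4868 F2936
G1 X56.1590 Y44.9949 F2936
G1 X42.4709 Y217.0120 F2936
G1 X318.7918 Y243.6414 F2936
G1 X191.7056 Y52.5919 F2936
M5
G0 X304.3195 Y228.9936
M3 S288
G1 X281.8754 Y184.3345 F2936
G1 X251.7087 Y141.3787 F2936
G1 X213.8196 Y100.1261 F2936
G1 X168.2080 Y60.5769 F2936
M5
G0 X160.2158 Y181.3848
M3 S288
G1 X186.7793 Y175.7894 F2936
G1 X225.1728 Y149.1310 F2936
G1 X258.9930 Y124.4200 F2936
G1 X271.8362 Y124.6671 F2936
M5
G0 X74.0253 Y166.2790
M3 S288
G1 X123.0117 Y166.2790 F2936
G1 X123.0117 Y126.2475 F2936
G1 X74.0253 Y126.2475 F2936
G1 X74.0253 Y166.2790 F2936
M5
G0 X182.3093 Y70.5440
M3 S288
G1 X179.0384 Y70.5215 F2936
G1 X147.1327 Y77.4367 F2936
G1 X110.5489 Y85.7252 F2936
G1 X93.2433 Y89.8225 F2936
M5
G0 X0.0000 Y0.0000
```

Machine Y-up, SVG Y-down with viewBox height 285.6221, so y_svg = 285.6221 − y_machine; X carries over.

Run 1: the run's S603 means `#0000ff` (score). The run returns to its start, so emit a `<polygon>` with points (Y-flipped): 366.1994,239.8084 376.9304,238.3572 384.7557,245.8422 383.7827,256.6271 374.7441,262.5906 364.4461,259.2422 360.6434,249.1031.

Run 2: power S288 maps to stroke `#ff0000` (engrave). The run is open, so emit a `<polyline>` with points (Y-flipped): 82.5932,165.0762 122.9956,184.1353 56.1590,240.6272 42.4709,68.6101 318.7918,41.9807 191.7056,233.0302.

Run 3: the run's S288 means `#ff0000` (engrave). The run is open, so emit a `<polyline>` with points (Y-flipped): 304.3195,56.6285 281.8754,101.2876 251.7087,144.2434 213.8196,185.4960 168.2080,225.0452.

Run 4: the run's S288 means `#ff0000` (engrave). The run is open, so emit a `<polyline>` with points (Y-flipped): 160.2158,104.2373 186.7793,109.8327 225.1728,136.4911 258.9930,161.2021 271.8362,160.9550.

Run 5: power S288 maps to stroke `#ff0000` (engrave). The run returns to its start, so emit a `<polygon>` with points (Y-flipped): 74.0253,119.3431 123.0117,119.3431 123.0117,159.3746 74.0253,159.3746.

Run 6: power S288 maps to stroke `#ff0000` (engrave). The run is open, so emit a `<polyline>` with points (Y-flipped): 182.3093,215.0781 179.0384,215.1006 147.1327,208.1854 110.5489,199.8969 93.2433,195.7996.

<svg xmlns="http://www.w3.org/2000/svg" width="393.2364mm" height="285.6221mm" viewBox="0 0 393.2364 285.6221">
  <polygon points="366.1994,239.8084 376.9304,238.3572 384.7557,245.8422 383.7827,256.6271 374.7441,262.5906 364.4461,259.2422 360.6434,249.1031" fill="none" stroke="#0000ff"/>
  <polyline points="82.5932,165.0762 122.9956,184.1353 56.1590,240.6272 42.4709,68.6101 318.7918,41.9807 191.7056,233.0302" fill="none" stroke="#ff0000"/>
  <polyline points="304.3195,56.6285 281.8754,101.2876 251.7087,144.2434 213.8196,185.4960 168.2080,225.0452" fill="none" stroke="#ff0000"/>
  <polyline points="160.2158,104.2373 186.7793,109.8327 225.1728,136.4911 258.9930,161.2021 271.8362,160.9550" fill="none" stroke="#ff0000"/>
  <polygon points="74.0253,119.3431 123.0117,119.3431 123.0117,159.3746 74.0253,159.3746" fill="none" stroke="#ff0000"/>
  <polyline points="182.3093,215.0781 179.0384,215.1006 147.1327,208.1854 110.5489,199.8969 93.2433,195.7996" fill="none" stroke="#ff0000"/>
</svg>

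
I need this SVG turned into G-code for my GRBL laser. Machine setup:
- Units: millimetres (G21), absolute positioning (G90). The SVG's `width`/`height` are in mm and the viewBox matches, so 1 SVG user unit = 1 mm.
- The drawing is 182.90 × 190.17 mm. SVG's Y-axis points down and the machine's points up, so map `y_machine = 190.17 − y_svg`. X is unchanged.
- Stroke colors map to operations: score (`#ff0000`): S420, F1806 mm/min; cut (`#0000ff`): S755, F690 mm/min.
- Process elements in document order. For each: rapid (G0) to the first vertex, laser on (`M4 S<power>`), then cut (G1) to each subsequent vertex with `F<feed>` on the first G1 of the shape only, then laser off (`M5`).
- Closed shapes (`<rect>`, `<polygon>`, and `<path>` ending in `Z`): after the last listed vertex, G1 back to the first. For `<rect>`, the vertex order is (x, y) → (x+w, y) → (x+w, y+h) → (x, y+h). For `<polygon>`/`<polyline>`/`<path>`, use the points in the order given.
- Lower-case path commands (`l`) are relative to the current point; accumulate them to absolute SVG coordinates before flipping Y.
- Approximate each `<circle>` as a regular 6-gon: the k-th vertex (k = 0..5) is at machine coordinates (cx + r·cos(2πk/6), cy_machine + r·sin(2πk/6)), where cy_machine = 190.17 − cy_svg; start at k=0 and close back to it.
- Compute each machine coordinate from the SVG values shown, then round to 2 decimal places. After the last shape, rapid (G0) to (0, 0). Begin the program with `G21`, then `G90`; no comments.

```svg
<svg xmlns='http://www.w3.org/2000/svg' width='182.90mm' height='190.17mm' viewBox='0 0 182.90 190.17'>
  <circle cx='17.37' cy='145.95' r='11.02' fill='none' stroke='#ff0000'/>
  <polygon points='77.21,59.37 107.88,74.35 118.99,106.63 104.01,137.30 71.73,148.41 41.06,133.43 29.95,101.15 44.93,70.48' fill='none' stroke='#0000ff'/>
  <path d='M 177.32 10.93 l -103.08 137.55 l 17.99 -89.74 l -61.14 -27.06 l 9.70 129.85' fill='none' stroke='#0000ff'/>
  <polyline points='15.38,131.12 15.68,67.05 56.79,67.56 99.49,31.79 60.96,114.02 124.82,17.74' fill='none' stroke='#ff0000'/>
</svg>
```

G21
G90
G0 X28.39 Y44.22
M4 S420
G1 X22.88 Y53.76 F1806
G1 X11.86 Y53.76
G1 X6.35 Y44.22
G1 X11.86 Y34.68
G1 X22.88 Y34.68
G1 X28.39 Y44.22
M5
G0 X77.21 Y130.80
M4 S755
G1 X107.88 Y115.82 F690
G1 X118.99 Y83.54
G1 X104.01 Y52.87
G1 X71.73 Y41.76
G1 X41.06 Y56.74
G1 X29.95 Y89.02
G1 X44.93 Y119.69
G1 X77.21 Y130.80
M5
G0 X177.32 Y179.24
M4 S755
G1 X74.24 Y41.69 F690
G1 X92.23 Y131.43
G1 X31.09 Y158.49
G1 X40.79 Y28.64
M5
G0 X15.38 Y59.05
M4 S420
G1 X15.68 Y123.12 F1806
G1 X56.79 Y122.61
G1 X99.49 Y158.38
G1 X60.96 Y76.15
G1 X124.82 Y172.43
M5
G0 X0.00 Y0.00

viewBox `0 0 182.90 190.17` with mm width/height → 1 unit = 1 mm. Flip: y_m = 190.17 − y_svg.

**Shape 1** — `<circle>` circle, stroke `#ff0000` → score (S420, F1806). Machine vertices: (28.39,44.22) → (22.88,53.76) → (11.86,53.76) → (6.35,44.22) → (11.86,34.68) → (22.88,34.68) → (28.39,44.22). Closed: final G1 returns to the first vertex.

**Shape 2** — `<polygon>` regular polygon, stroke `#0000ff` → cut (S755, F690). Machine vertices: (77.21,130.80) → (107.88,115.82) → (118.99,83.54) → (104.01,52.87) → (71.73,41.76) → (41.06,56.74) → (29.95,89.02) → (44.93,119.69) → (77.21,130.80). Closed: final G1 returns to the first vertex.

**Shape 3** — `<path>` open polyline, stroke `#0000ff` → cut (S755, F690). Machine vertices: (177.32,179.24) → (74.24,41.69) → (92.23,131.43) → (31.09,158.49) → (40.79,28.64). Open path.

**Shape 4** — `<polyline>` open polyline, stroke `#ff0000` → score (S420, F1806). Machine vertices: (15.38,59.05) → (15.68,123.12) → (56.79,122.61) → (99.49,158.38) → (60.96,76.15) → (124.82,172.43). Open path.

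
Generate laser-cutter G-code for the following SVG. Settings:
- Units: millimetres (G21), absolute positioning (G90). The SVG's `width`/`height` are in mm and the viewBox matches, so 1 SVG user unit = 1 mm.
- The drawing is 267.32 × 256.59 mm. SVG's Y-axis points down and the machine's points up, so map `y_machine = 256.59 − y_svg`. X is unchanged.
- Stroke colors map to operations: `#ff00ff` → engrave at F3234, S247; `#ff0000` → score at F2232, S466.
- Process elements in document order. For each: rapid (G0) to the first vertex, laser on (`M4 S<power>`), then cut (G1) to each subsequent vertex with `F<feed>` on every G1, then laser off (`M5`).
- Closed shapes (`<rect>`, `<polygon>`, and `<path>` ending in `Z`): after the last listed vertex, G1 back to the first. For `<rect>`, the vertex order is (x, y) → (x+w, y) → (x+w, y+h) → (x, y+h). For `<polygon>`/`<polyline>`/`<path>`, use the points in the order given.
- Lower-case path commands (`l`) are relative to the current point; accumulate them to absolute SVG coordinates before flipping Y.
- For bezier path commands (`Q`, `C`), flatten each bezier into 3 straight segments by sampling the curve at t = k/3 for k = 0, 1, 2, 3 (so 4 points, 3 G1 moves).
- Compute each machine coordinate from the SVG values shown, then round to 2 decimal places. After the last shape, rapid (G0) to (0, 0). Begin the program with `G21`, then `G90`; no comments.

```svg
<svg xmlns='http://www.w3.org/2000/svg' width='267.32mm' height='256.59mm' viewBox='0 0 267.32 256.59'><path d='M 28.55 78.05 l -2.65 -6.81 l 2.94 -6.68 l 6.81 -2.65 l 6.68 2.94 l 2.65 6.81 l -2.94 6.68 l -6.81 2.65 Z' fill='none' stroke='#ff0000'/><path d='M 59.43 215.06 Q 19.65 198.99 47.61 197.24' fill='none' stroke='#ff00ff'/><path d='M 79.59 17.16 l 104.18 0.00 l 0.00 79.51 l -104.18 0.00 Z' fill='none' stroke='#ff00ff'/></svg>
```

Since the viewBox matches the mm dimensions, user units are millimetres directly. The only transform is the Y-flip y_m = 256.59 − y_svg.

Shape 1 is a regular polygon drawn with `<path>`. Its stroke #ff0000 means score at S466, F2232. After flipping Y the toolpath is (28.55,178.54) → (25.90,185.35) → (28.84,192.03) → (35.65,194.68) → (42.33,191.74) → (44.98,184.93) → (42.04,178.25) → (35.23,175.60) → (28.55,178.54), returning to the start.

Shape 2 is a quadratic bezier drawn with `<path>`. Its stroke #ff00ff means engrave at S247, F3234. After flipping Y the toolpath is (59.43,41.53) → (40.44,50.65) → (36.50,56.59) → (47.61,59.35).

Shape 3 is a rectangle drawn with `<path>`. Its stroke #ff00ff means engrave at S247, F3234. After flipping Y the toolpath is (79.59,239.43) → (183.77,239.43) → (183.77,159.92) → (79.59,159.92) → (79.59,239.43), returning to the start.

G21
G90
G0 X28.55 Y178.54
M4 S466
G1 X25.90 Y185.35 F2232
G1 X28.84 Y192.03 F2232
G1 X35.65 Y194.68 F2232
G1 X42.33 Y191.74 F2232
G1 X44.98 Y184.93 F2232
G1 X42.04 Y178.25 F2232
G1 X35.23 Y175.60 F2232
G1 X28.55 Y178.54 F2232
M5
G0 X59.43 Y41.53
M4 S247
G1 X40.44 Y50.65 F3234
G1 X36.50 Y56.59 F3234
G1 X47.61 Y59.35 F3234
M5
G0 X79.59 Y239.43
M4 S247
G1 X183.77 Y239.43 F3234
G1 X183.77 Y159.92 F3234
G1 X79.59 Y159.92 F3234
G1 X79.59 Y239.43 F3234
M5
G0 X0.00 Y0.00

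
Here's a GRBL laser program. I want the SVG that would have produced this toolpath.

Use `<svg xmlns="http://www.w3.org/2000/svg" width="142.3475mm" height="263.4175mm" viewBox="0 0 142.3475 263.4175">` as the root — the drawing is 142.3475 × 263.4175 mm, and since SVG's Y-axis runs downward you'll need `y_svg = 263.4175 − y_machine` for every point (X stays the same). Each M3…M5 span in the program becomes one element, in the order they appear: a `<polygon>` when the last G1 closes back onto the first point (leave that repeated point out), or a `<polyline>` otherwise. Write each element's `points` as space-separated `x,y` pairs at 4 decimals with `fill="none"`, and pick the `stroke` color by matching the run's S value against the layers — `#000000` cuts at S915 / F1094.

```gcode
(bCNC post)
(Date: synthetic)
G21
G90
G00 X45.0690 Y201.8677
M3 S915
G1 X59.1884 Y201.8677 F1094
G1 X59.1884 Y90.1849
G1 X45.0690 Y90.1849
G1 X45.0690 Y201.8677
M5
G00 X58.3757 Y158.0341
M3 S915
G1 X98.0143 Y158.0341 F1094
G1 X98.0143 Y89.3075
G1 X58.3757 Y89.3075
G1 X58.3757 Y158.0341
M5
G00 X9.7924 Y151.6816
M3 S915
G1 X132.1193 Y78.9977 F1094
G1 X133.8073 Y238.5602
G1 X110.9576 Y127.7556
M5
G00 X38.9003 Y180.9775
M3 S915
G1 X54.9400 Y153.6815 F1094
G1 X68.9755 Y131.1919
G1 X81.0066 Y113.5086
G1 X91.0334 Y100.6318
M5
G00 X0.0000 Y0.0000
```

Machine Y-up, SVG Y-down with viewBox height 263.4175, so y_svg = 263.4175 − y_machine; X carries over. Every run uses S915, so all elements get stroke `#000000` (cut).

Run 1: The run returns to its start, so emit a `<polygon>` with points (Y-flipped): 45.0690,61.5498 59.1884,61.5498 59.1884,173.2326 45.0690,173.2326.

Run 2: The run returns to its start, so emit a `<polygon>` with points (Y-flipped): 58.3757,105.3834 98.0143,105.3834 98.0143,174.1100 58.3757,174.1100.

Run 3: The run is open, so emit a `<polyline>` with points (Y-flipped): 9.7924,111.7359 132.1193,184.4198 133.8073,24.8573 110.9576,135.6619.

Run 4: The run is open, so emit a `<polyline>` with points (Y-flipped): 38.9003,82.4400 54.9400,109.7360 68.9755,132.2256 81.0066,149.9089 91.0334,162.7857.

<svg xmlns="http://www.w3.org/2000/svg" width="142.3475mm" height="263.4175mm" viewBox="0 0 142.3475 263.4175">
  <polygon points="45.0690,61.5498 59.1884,61.5498 59.1884,173.2326 45.0690,173.2326" fill="none" stroke="#000000"/>
  <polygon points="58.3757,105.3834 98.0143,105.3834 98.0143,174.1100 58.3757,174.1100" fill="none" stroke="#000000"/>
  <polyline points="9.7924,111.7359 132.1193,184.4198 133.8073,24.8573 110.9576,135.6619" fill="none" stroke="#000000"/>
  <polyline points="38.9003,82.4400 54.9400,109.7360 68.9755,132.2256 81.0066,149.9089 91.0334,162.7857" fill="none" stroke="#000000"/>
</svg>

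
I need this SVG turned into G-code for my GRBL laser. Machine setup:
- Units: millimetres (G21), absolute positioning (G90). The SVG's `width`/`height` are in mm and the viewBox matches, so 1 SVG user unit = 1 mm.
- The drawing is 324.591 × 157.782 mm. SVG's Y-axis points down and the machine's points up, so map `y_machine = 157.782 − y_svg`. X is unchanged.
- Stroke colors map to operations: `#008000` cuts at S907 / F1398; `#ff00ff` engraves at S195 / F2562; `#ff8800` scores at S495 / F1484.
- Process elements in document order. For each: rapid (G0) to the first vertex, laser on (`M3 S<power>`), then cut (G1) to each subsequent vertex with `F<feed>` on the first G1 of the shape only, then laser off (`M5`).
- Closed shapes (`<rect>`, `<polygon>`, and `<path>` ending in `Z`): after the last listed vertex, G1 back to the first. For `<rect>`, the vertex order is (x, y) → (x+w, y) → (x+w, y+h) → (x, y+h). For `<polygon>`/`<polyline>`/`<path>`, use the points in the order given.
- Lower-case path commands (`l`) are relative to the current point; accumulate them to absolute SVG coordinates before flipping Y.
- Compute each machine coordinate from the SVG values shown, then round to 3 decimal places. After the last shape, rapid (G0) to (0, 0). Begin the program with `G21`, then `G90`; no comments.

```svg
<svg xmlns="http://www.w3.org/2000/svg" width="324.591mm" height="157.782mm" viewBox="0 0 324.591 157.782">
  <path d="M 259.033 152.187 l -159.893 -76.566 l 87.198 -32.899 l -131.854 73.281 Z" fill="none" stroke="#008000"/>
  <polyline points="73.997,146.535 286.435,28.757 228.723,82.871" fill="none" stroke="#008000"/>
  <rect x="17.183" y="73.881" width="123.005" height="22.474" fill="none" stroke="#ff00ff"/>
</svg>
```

G21
G90
G0 X259.033 Y5.595
M3 S907
G1 X99.140 Y82.161 F1398
G1 X186.338 Y115.060
G1 X54.484 Y41.779
G1 X259.033 Y5.595
M5
G0 X73.997 Y11.247
M3 S907
G1 X286.435 Y129.025 F1398
G1 X228.723 Y74.911
M5
G0 X17.183 Y83.901
M3 S195
G1 X140.188 Y83.901 F2562
G1 X140.188 Y61.427
G1 X17.183 Y61.427
G1 X17.183 Y83.901
M5
G0 X0.000 Y0.000

viewBox `0 0 324.591 157.782` with mm width/height → 1 unit = 1 mm. Flip: y_m = 157.782 − y_svg.

**Shape 1** — `<path>` closed polygon, stroke `#008000` → cut (S907, F1398). Machine vertices: (259.033,5.595) → (99.140,82.161) → (186.338,115.060) → (54.484,41.779) → (259.033,5.595). Closed: final G1 returns to the first vertex.

**Shape 2** — `<polyline>` open polyline, stroke `#008000` → cut (S907, F1398). Machine vertices: (73.997,11.247) → (286.435,129.025) → (228.723,74.911). Open path.

**Shape 3** — `<rect>` rectangle, stroke `#ff00ff` → engrave (S195, F2562). Machine vertices: (17.183,83.901) → (140.188,83.901) → (140.188,61.427) → (17.183,61.427) → (17.183,83.901). Closed: final G1 returns to the first vertex.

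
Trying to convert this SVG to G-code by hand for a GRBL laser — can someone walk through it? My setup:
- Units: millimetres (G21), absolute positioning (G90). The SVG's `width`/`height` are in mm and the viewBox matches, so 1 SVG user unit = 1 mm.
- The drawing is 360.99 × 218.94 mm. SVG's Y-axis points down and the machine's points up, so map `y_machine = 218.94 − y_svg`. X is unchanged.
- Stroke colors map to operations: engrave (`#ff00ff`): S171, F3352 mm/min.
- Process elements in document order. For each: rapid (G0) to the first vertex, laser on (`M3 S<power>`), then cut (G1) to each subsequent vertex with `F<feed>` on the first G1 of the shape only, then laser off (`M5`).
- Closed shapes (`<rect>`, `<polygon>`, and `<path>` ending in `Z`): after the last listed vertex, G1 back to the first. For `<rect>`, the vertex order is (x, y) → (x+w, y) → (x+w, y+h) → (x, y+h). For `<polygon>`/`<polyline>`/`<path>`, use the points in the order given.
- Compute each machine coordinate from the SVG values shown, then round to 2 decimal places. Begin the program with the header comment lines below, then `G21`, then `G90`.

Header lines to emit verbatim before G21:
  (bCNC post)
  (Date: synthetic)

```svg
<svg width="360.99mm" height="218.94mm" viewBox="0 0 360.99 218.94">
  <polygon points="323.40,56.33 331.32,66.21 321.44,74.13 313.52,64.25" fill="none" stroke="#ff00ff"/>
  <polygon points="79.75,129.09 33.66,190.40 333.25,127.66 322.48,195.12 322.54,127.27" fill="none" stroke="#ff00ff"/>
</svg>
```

(bCNC post)
(Date: synthetic)
G21
G90
G0 X323.40 Y162.61
M3 S171
G1 X331.32 Y152.73 F3352
G1 X321.44 Y144.81
G1 X313.52 Y154.69
G1 X323.40 Y162.61
M5
G0 X79.75 Y89.85
M3 S171
G1 X33.66 Y28.54 F3352
G1 X333.25 Y91.28
G1 X322.48 Y23.82
G1 X322.54 Y91.67
G1 X79.75 Y89.85
M5

Since the viewBox matches the mm dimensions, user units are millimetres directly. The only transform is the Y-flip y_m = 218.94 − y_svg.

Shape 1 is a regular polygon drawn with `<polygon>`. Its stroke #ff00ff means engrave at S171, F3352. After flipping Y the toolpath is (323.40,162.61) → (331.32,152.73) → (321.44,144.81) → (313.52,154.69) → (323.40,162.61), returning to the start.

Shape 2 is a closed polygon drawn with `<polygon>`. Its stroke #ff00ff means engrave at S171, F3352. After flipping Y the toolpath is (79.75,89.85) → (33.66,28.54) → (333.25,91.28) → (322.48,23.82) → (322.54,91.67) → (79.75,89.85), returning to the start.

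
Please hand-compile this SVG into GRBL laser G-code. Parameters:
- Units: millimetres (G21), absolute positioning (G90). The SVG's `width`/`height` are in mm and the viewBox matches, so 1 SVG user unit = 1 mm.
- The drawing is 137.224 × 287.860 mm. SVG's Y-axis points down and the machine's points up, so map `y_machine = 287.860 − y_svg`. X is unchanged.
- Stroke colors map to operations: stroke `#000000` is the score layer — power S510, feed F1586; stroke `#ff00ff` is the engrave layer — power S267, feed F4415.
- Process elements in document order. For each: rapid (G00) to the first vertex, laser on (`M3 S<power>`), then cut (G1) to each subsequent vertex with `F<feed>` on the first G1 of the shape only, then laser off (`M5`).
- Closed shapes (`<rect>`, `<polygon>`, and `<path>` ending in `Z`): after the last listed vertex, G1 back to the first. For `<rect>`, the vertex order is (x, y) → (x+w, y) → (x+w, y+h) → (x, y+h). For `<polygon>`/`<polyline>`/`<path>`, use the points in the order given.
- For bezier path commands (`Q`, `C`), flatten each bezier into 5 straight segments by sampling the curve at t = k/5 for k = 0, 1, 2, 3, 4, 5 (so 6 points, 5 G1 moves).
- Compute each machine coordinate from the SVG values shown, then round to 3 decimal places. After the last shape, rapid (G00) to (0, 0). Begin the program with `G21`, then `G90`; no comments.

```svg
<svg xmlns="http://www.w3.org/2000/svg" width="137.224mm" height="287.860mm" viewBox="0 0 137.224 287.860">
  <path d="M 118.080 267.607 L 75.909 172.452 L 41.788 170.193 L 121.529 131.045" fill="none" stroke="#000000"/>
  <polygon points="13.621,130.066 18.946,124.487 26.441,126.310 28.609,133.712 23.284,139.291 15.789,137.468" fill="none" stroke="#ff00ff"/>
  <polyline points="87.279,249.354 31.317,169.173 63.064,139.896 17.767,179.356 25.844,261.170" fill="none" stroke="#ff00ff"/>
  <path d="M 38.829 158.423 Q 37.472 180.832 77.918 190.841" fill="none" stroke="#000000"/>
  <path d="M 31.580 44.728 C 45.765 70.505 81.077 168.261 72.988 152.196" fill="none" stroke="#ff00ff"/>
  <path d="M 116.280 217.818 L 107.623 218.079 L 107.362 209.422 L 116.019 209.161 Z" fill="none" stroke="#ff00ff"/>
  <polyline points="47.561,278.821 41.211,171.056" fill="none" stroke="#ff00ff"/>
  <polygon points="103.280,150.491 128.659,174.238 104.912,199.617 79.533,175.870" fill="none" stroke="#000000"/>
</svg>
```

viewBox `0 0 137.224 287.860` with mm width/height → 1 unit = 1 mm. Flip: y_m = 287.860 − y_svg.

**Shape 1** — `<path>` open polyline, stroke `#000000` → score (S510, F1586). Machine vertices: (118.080,20.253) → (75.909,115.408) → (41.788,117.667) → (121.529,156.815). Open path.

**Shape 2** — `<polygon>` regular polygon, stroke `#ff00ff` → engrave (S267, F4415). Machine vertices: (13.621,157.794) → (18.946,163.373) → (26.441,161.550) → (28.609,154.148) → (23.284,148.569) → (15.789,150.392) → (13.621,157.794). Closed: final G1 returns to the first vertex.

**Shape 3** — `<polyline>` open polyline, stroke `#ff00ff` → engrave (S267, F4415). Machine vertices: (87.279,38.506) → (31.317,118.687) → (63.064,147.964) → (17.767,108.504) → (25.844,26.690). Open path.

**Shape 4** — `<path>` quadratic bezier, stroke `#000000` → score (S510, F1586). Control points (SVG): P0=(38.829,158.423), P1=(37.472,180.832), P2=(77.918,190.841); sampled at t=k/5. Machine vertices: (38.829,129.437) → (39.958,120.969) → (44.432,113.494) → (52.250,107.010) → (63.412,101.519) → (77.918,97.019). Open path.

**Shape 5** — `<path>` cubic bezier, stroke `#ff00ff` → engrave (S267, F4415). Control points (SVG): P0=(31.580,44.728), P1=(45.765,70.505), P2=(81.077,168.261), P3=(72.988,152.196); sampled at t=k/5. Machine vertices: (31.580,243.132) → (42.110,220.515) → (54.613,189.541) → (65.992,159.129) → (73.150,138.197) → (72.988,135.664). Open path.

**Shape 6** — `<path>` regular polygon, stroke `#ff00ff` → engrave (S267, F4415). Machine vertices: (116.280,70.042) → (107.623,69.781) → (107.362,78.438) → (116.019,78.699) → (116.280,70.042). Closed: final G1 returns to the first vertex.

**Shape 7** — `<polyline>` line segment, stroke `#ff00ff` → engrave (S267, F4415). Machine vertices: (47.561,9.039) → (41.211,116.804). Open path.

**Shape 8** — `<polygon>` regular polygon, stroke `#000000` → score (S510, F1586). Machine vertices: (103.280,137.369) → (128.659,113.622) → (104.912,88.243) → (79.533,111.990) → (103.280,137.369). Closed: final G1 returns to the first vertex.

G21
G90
G00 X118.080 Y20.253
M3 S510
G1 X75.909 Y115.408 F1586
G1 X41.788 Y117.667
G1 X121.529 Y156.815
M5
G00 X13.621 Y157.794
M3 S267
G1 X18.946 Y163.373 F4415
G1 X26.441 Y161.550
G1 X28.609 Y154.148
G1 X23.284 Y148.569
G1 X15.789 Y150.392
G1 X13.621 Y157.794
M5
G00 X87.279 Y38.506
M3 S267
G1 X31.317 Y118.687 F4415
G1 X63.064 Y147.964
G1 X17.767 Y108.504
G1 X25.844 Y26.690
M5
G00 X38.829 Y129.437
M3 S510
G1 X39.958 Y120.969 F1586
G1 X44.432 Y113.494
G1 X52.250 Y107.010
G1 X63.412 Y101.519
G1 X77.918 Y97.019
M5
G00 X31.580 Y243.132
M3 S267
G1 X42.110 Y220.515 F4415
G1 X54.613 Y189.541
G1 X65.992 Y159.129
G1 X73.150 Y138.197
G1 X72.988 Y135.664
M5
G00 X116.280 Y70.042
M3 S267
G1 X107.623 Y69.781 F4415
G1 X107.362 Y78.438
G1 X116.019 Y78.699
G1 X116.280 Y70.042
M5
G00 X47.561 Y9.039
M3 S267
G1 X41.211 Y116.804 F4415
M5
G00 X103.280 Y137.369
M3 S510
G1 X128.659 Y113.622 F1586
G1 X104.912 Y88.243
G1 X79.533 Y111.990
G1 X103.280 Y137.369
M5
G00 X0.000 Y0.000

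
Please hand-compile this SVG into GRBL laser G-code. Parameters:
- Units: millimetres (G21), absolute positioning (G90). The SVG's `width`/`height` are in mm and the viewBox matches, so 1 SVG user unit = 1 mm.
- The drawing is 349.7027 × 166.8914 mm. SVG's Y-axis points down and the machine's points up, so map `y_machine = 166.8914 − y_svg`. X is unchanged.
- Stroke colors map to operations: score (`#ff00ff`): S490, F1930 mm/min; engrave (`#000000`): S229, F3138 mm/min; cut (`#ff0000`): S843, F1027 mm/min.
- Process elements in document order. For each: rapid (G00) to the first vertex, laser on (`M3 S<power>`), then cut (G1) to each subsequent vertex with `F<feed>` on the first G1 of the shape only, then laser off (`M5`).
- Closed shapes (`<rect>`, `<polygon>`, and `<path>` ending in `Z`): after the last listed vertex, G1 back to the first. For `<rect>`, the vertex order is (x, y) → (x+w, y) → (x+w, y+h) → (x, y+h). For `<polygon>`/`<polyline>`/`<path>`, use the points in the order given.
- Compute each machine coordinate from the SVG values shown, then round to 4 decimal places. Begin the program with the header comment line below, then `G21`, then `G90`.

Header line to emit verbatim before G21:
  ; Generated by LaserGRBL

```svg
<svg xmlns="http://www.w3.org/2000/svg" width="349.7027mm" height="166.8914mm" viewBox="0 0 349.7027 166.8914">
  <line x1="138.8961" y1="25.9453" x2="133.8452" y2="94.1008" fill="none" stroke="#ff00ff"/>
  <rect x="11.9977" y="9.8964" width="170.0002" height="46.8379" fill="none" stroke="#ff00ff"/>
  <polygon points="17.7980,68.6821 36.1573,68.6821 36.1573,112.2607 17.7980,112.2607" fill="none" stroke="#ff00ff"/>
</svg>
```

1 u = 1 mm; y_m = 166.8914 − y.

[1] `<line>` line segment, #ff00ff→score S490 F1930: (138.8961,140.9461) → (133.8452,72.7906)

[2] `<rect>` rectangle, #ff00ff→score S490 F1930: (11.9977,156.9950) → (181.9979,156.9950) → (181.9979,110.1571) → (11.9977,110.1571) → (11.9977,156.9950) (closed)

[3] `<polygon>` rectangle, #ff00ff→score S490 F1930: (17.7980,98.2093) → (36.1573,98.2093) → (36.1573,54.6307) → (17.7980,54.6307) → (17.7980,98.2093) (closed)

; Generated by LaserGRBL
G21
G90
G00 X138.8961 Y140.9461
M3 S490
G1 X133.8452 Y72.7906 F1930
M5
G00 X11.9977 Y156.9950
M3 S490
G1 X181.9979 Y156.9950 F1930
G1 X181.9979 Y110.1571
G1 X11.9977 Y110.1571
G1 X11.9977 Y156.9950
M5
G00 X17.7980 Y98.2093
M3 S490
G1 X36.1573 Y98.2093 F1930
G1 X36.1573 Y54.6307
G1 X17.7980 Y54.6307
G1 X17.7980 Y98.2093
M5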